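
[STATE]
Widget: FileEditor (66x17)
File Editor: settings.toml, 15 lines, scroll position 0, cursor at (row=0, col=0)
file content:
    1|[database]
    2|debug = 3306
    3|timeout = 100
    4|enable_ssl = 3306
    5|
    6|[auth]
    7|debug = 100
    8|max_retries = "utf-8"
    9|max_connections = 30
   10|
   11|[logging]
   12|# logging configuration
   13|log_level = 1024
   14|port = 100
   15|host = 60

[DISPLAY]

█database]                                                       ▲
debug = 3306                                                     █
timeout = 100                                                    ░
enable_ssl = 3306                                                ░
                                                                 ░
[auth]                                                           ░
debug = 100                                                      ░
max_retries = "utf-8"                                            ░
max_connections = 30                                             ░
                                                                 ░
[logging]                                                        ░
# logging configuration                                          ░
log_level = 1024                                                 ░
port = 100                                                       ░
host = 60                                                        ░
                                                                 ░
                                                                 ▼


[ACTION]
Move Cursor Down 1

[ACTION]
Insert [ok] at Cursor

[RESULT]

[database]                                                       ▲
ok█ebug = 3306                                                   █
timeout = 100                                                    ░
enable_ssl = 3306                                                ░
                                                                 ░
[auth]                                                           ░
debug = 100                                                      ░
max_retries = "utf-8"                                            ░
max_connections = 30                                             ░
                                                                 ░
[logging]                                                        ░
# logging configuration                                          ░
log_level = 1024                                                 ░
port = 100                                                       ░
host = 60                                                        ░
                                                                 ░
                                                                 ▼


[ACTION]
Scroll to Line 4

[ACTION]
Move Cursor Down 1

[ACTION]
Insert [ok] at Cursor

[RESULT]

[database]                                                       ▲
okdebug = 3306                                                   █
tiok█eout = 100                                                  ░
enable_ssl = 3306                                                ░
                                                                 ░
[auth]                                                           ░
debug = 100                                                      ░
max_retries = "utf-8"                                            ░
max_connections = 30                                             ░
                                                                 ░
[logging]                                                        ░
# logging configuration                                          ░
log_level = 1024                                                 ░
port = 100                                                       ░
host = 60                                                        ░
                                                                 ░
                                                                 ▼


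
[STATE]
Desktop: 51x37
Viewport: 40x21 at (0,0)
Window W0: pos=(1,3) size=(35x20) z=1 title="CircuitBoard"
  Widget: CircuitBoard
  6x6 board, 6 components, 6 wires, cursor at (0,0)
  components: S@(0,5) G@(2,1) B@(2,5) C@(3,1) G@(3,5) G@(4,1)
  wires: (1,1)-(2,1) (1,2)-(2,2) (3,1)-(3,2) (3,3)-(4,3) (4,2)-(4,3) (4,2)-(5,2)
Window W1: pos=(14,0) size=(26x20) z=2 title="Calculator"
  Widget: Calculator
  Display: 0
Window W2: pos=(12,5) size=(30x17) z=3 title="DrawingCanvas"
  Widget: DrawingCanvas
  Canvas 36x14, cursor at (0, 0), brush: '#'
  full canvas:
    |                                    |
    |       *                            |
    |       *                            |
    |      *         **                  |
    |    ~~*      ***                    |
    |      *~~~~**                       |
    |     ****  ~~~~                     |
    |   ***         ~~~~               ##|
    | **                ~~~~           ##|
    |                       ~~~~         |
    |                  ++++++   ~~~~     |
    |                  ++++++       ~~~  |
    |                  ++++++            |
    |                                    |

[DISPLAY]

              ┏━━━━━━━━━━━━━━━━━━━━━━━━┓
              ┃ Calculator             ┃
              ┠────────────────────────┨
 ┏━━━━━━━━━━━━┃                       0┃
 ┃ CircuitBoar┃┌───┬───┬───┬───┐       ┃
 ┠──────────┏━━━━━━━━━━━━━━━━━━━━━━━━━━━
 ┃   0 1 2 3┃ DrawingCanvas             
 ┃0  [.]    ┠───────────────────────────
 ┃          ┃+                          
 ┃1       · ┃       *                   
 ┃        │ ┃       *                   
 ┃2       G ┃      *         **         
 ┃          ┃    ~~*      ***           
 ┃3       C ┃      *~~~~**              
 ┃          ┃     ****  ~~~~            
 ┃4       G ┃   ***         ~~~~        
 ┃          ┃ **                ~~~~    
 ┃5         ┃                       ~~~~
 ┃Cursor: (0┃                  ++++++   
 ┃          ┃                  ++++++   
 ┃          ┃                  ++++++   


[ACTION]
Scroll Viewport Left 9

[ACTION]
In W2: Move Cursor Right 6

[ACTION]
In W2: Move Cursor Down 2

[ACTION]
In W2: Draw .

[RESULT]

              ┏━━━━━━━━━━━━━━━━━━━━━━━━┓
              ┃ Calculator             ┃
              ┠────────────────────────┨
 ┏━━━━━━━━━━━━┃                       0┃
 ┃ CircuitBoar┃┌───┬───┬───┬───┐       ┃
 ┠──────────┏━━━━━━━━━━━━━━━━━━━━━━━━━━━
 ┃   0 1 2 3┃ DrawingCanvas             
 ┃0  [.]    ┠───────────────────────────
 ┃          ┃                           
 ┃1       · ┃       *                   
 ┃        │ ┃      .*                   
 ┃2       G ┃      *         **         
 ┃          ┃    ~~*      ***           
 ┃3       C ┃      *~~~~**              
 ┃          ┃     ****  ~~~~            
 ┃4       G ┃   ***         ~~~~        
 ┃          ┃ **                ~~~~    
 ┃5         ┃                       ~~~~
 ┃Cursor: (0┃                  ++++++   
 ┃          ┃                  ++++++   
 ┃          ┃                  ++++++   


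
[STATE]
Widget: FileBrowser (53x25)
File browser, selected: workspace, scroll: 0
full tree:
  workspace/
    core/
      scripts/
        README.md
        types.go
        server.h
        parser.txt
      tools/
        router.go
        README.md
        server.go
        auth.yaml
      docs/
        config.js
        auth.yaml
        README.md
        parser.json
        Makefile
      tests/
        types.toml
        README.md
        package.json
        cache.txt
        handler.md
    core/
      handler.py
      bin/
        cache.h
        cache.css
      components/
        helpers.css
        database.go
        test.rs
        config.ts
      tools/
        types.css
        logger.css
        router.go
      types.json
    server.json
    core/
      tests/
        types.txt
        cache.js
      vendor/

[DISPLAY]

> [-] workspace/                                     
    [+] core/                                        
    [+] core/                                        
    server.json                                      
    [+] core/                                        
                                                     
                                                     
                                                     
                                                     
                                                     
                                                     
                                                     
                                                     
                                                     
                                                     
                                                     
                                                     
                                                     
                                                     
                                                     
                                                     
                                                     
                                                     
                                                     
                                                     


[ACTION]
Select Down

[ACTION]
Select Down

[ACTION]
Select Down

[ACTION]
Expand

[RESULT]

  [-] workspace/                                     
    [+] core/                                        
    [+] core/                                        
  > server.json                                      
    [+] core/                                        
                                                     
                                                     
                                                     
                                                     
                                                     
                                                     
                                                     
                                                     
                                                     
                                                     
                                                     
                                                     
                                                     
                                                     
                                                     
                                                     
                                                     
                                                     
                                                     
                                                     


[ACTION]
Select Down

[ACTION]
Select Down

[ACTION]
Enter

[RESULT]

  [-] workspace/                                     
    [-] core/                                        
      [+] scripts/                                   
      [+] tools/                                     
    > [+] docs/                                      
      [+] tests/                                     
    [-] core/                                        
      handler.py                                     
      [+] bin/                                       
      [+] components/                                
      [+] tools/                                     
      types.json                                     
    server.json                                      
    [-] core/                                        
      [+] tests/                                     
      [+] vendor/                                    
                                                     
                                                     
                                                     
                                                     
                                                     
                                                     
                                                     
                                                     
                                                     


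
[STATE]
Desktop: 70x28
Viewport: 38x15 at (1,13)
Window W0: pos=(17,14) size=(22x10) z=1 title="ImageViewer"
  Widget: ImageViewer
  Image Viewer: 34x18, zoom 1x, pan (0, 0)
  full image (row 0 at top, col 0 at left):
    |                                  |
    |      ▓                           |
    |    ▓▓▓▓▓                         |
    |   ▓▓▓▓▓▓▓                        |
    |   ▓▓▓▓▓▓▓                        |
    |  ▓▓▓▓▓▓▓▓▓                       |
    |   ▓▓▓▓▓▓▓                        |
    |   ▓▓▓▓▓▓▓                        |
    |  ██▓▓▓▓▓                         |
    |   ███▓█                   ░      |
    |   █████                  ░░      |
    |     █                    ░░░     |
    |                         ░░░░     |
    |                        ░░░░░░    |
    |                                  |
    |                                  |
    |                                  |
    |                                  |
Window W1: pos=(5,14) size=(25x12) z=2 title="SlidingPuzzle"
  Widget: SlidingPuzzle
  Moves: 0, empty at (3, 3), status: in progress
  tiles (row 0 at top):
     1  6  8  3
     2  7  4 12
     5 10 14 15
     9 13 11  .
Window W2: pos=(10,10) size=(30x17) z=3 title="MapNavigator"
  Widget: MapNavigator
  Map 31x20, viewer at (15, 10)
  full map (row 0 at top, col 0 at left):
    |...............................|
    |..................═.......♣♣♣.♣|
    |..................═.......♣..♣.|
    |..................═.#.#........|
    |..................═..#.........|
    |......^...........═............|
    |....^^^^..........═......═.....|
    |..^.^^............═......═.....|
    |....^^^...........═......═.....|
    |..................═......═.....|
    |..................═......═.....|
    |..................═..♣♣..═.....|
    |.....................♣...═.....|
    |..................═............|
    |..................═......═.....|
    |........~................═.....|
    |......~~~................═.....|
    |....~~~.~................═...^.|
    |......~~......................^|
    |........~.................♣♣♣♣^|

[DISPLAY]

         ┃.................═..#.......
    ┏━━━━┃.....^...........═..........
    ┃ Sli┃...^^^^..........═......═...
    ┠────┃.^.^^............═......═...
    ┃┌───┃...^^^...........═......═...
    ┃│  1┃.................═......═...
    ┃├───┃..............@..═......═...
    ┃│  2┃.................═..♣♣..═...
    ┃├───┃....................♣...═...
    ┃│  5┃.................═..........
    ┃├───┃.................═......═...
    ┃│  9┃.......~................═...
    ┗━━━━┃.....~~~................═...
         ┗━━━━━━━━━━━━━━━━━━━━━━━━━━━━
                                      


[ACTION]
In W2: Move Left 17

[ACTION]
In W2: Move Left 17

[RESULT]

         ┃              ..............
    ┏━━━━┃              ......^.......
    ┃ Sli┃              ....^^^^......
    ┠────┃              ..^.^^........
    ┃┌───┃              ....^^^.......
    ┃│  1┃              ..............
    ┃├───┃              @.............
    ┃│  2┃              ..............
    ┃├───┃              ..............
    ┃│  5┃              ..............
    ┃├───┃              ..............
    ┃│  9┃              ........~.....
    ┗━━━━┃              ......~~~.....
         ┗━━━━━━━━━━━━━━━━━━━━━━━━━━━━
                                      


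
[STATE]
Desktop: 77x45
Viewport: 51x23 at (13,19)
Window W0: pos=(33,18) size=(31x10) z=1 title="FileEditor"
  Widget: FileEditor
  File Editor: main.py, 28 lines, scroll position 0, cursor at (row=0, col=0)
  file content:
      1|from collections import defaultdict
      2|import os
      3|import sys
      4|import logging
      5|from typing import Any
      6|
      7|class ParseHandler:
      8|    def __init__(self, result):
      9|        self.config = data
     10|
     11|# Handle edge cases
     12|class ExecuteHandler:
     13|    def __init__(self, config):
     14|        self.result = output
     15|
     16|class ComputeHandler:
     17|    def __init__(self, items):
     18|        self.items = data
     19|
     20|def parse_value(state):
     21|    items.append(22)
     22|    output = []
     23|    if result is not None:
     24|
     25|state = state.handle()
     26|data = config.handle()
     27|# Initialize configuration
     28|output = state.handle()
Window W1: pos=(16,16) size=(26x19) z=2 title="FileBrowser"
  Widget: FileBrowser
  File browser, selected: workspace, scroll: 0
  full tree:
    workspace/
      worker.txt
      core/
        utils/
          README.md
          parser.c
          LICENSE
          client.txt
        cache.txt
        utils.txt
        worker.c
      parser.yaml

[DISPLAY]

   ┃> [-] workspace/        ┃tor                  ┃
   ┃    worker.txt          ┃─────────────────────┨
   ┃    [+] core/           ┃lections import defa▲┃
   ┃    parser.yaml         ┃s                   █┃
   ┃                        ┃ys                  ░┃
   ┃                        ┃ogging              ░┃
   ┃                        ┃ing import Any      ░┃
   ┃                        ┃                    ▼┃
   ┃                        ┃━━━━━━━━━━━━━━━━━━━━━┛
   ┃                        ┃                      
   ┃                        ┃                      
   ┃                        ┃                      
   ┃                        ┃                      
   ┃                        ┃                      
   ┃                        ┃                      
   ┗━━━━━━━━━━━━━━━━━━━━━━━━┛                      
                                                   
                                                   
                                                   
                                                   
                                                   
                                                   
                                                   


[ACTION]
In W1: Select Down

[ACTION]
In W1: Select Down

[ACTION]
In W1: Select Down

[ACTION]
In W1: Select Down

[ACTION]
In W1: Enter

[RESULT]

   ┃  [-] workspace/        ┃tor                  ┃
   ┃    worker.txt          ┃─────────────────────┨
   ┃    [+] core/           ┃lections import defa▲┃
   ┃  > parser.yaml         ┃s                   █┃
   ┃                        ┃ys                  ░┃
   ┃                        ┃ogging              ░┃
   ┃                        ┃ing import Any      ░┃
   ┃                        ┃                    ▼┃
   ┃                        ┃━━━━━━━━━━━━━━━━━━━━━┛
   ┃                        ┃                      
   ┃                        ┃                      
   ┃                        ┃                      
   ┃                        ┃                      
   ┃                        ┃                      
   ┃                        ┃                      
   ┗━━━━━━━━━━━━━━━━━━━━━━━━┛                      
                                                   
                                                   
                                                   
                                                   
                                                   
                                                   
                                                   


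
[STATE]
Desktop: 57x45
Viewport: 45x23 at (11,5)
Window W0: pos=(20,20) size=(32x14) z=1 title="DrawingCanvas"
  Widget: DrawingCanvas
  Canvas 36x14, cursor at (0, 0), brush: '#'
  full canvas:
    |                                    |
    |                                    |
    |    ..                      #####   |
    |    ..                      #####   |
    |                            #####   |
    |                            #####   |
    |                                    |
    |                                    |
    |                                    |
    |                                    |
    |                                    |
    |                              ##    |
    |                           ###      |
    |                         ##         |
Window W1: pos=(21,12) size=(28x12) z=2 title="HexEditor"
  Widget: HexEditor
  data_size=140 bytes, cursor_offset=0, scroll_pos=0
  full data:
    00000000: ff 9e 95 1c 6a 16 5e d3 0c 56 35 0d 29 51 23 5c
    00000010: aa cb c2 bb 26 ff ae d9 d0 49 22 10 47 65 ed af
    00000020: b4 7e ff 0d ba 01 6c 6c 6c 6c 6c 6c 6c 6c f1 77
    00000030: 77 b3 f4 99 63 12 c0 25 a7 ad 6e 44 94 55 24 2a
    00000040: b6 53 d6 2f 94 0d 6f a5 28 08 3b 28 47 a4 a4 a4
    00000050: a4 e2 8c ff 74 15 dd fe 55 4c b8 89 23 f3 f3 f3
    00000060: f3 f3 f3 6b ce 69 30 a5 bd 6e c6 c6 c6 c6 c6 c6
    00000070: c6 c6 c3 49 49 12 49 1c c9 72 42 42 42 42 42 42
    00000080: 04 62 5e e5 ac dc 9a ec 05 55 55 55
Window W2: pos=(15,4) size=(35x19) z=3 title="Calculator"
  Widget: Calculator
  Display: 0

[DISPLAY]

    ┃ Calculator                      ┃      
    ┠─────────────────────────────────┨      
    ┃                                0┃      
    ┃┌───┬───┬───┬───┐                ┃      
    ┃│ 7 │ 8 │ 9 │ ÷ │                ┃      
    ┃├───┼───┼───┼───┤                ┃      
    ┃│ 4 │ 5 │ 6 │ × │                ┃      
    ┃├───┼───┼───┼───┤                ┃      
    ┃│ 1 │ 2 │ 3 │ - │                ┃      
    ┃├───┼───┼───┼───┤                ┃      
    ┃│ 0 │ . │ = │ + │                ┃      
    ┃├───┼───┼───┼───┤                ┃      
    ┃│ C │ MC│ MR│ M+│                ┃      
    ┃└───┴───┴───┴───┘                ┃      
    ┃                                 ┃      
    ┃                                 ┃━┓    
    ┃                                 ┃ ┃    
    ┗━━━━━━━━━━━━━━━━━━━━━━━━━━━━━━━━━┛─┨    
         ┃┗━━━━━━━━━━━━━━━━━━━━━━━━━━┛  ┃    
         ┃                              ┃    
         ┃    ..                      ##┃    
         ┃    ..                      ##┃    
         ┃                            ##┃    


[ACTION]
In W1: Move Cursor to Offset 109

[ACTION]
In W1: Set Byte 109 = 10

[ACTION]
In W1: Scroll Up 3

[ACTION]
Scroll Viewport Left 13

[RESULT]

               ┃ Calculator                  
               ┠─────────────────────────────
               ┃                             
               ┃┌───┬───┬───┬───┐            
               ┃│ 7 │ 8 │ 9 │ ÷ │            
               ┃├───┼───┼───┼───┤            
               ┃│ 4 │ 5 │ 6 │ × │            
               ┃├───┼───┼───┼───┤            
               ┃│ 1 │ 2 │ 3 │ - │            
               ┃├───┼───┼───┼───┤            
               ┃│ 0 │ . │ = │ + │            
               ┃├───┼───┼───┼───┤            
               ┃│ C │ MC│ MR│ M+│            
               ┃└───┴───┴───┴───┘            
               ┃                             
               ┃                             
               ┃                             
               ┗━━━━━━━━━━━━━━━━━━━━━━━━━━━━━
                    ┃┗━━━━━━━━━━━━━━━━━━━━━━━
                    ┃                        
                    ┃    ..                  
                    ┃    ..                  
                    ┃                        


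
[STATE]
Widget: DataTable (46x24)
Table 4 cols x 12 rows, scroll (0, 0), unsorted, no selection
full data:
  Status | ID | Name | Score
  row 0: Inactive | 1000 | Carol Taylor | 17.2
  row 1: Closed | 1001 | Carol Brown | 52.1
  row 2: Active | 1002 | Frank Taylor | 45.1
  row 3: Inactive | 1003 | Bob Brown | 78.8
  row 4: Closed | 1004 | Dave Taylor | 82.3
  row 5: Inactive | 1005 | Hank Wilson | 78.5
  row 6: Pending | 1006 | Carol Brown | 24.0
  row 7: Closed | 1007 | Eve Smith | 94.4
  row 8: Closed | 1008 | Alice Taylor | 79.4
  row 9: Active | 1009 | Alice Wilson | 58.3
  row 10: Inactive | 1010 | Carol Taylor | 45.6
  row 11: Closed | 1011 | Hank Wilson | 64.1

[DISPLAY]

Status  │ID  │Name        │Score              
────────┼────┼────────────┼─────              
Inactive│1000│Carol Taylor│17.2               
Closed  │1001│Carol Brown │52.1               
Active  │1002│Frank Taylor│45.1               
Inactive│1003│Bob Brown   │78.8               
Closed  │1004│Dave Taylor │82.3               
Inactive│1005│Hank Wilson │78.5               
Pending │1006│Carol Brown │24.0               
Closed  │1007│Eve Smith   │94.4               
Closed  │1008│Alice Taylor│79.4               
Active  │1009│Alice Wilson│58.3               
Inactive│1010│Carol Taylor│45.6               
Closed  │1011│Hank Wilson │64.1               
                                              
                                              
                                              
                                              
                                              
                                              
                                              
                                              
                                              
                                              


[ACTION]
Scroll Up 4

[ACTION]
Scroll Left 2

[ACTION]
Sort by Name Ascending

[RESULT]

Status  │ID  │Name       ▲│Score              
────────┼────┼────────────┼─────              
Closed  │1008│Alice Taylor│79.4               
Active  │1009│Alice Wilson│58.3               
Inactive│1003│Bob Brown   │78.8               
Closed  │1001│Carol Brown │52.1               
Pending │1006│Carol Brown │24.0               
Inactive│1000│Carol Taylor│17.2               
Inactive│1010│Carol Taylor│45.6               
Closed  │1004│Dave Taylor │82.3               
Closed  │1007│Eve Smith   │94.4               
Active  │1002│Frank Taylor│45.1               
Inactive│1005│Hank Wilson │78.5               
Closed  │1011│Hank Wilson │64.1               
                                              
                                              
                                              
                                              
                                              
                                              
                                              
                                              
                                              
                                              


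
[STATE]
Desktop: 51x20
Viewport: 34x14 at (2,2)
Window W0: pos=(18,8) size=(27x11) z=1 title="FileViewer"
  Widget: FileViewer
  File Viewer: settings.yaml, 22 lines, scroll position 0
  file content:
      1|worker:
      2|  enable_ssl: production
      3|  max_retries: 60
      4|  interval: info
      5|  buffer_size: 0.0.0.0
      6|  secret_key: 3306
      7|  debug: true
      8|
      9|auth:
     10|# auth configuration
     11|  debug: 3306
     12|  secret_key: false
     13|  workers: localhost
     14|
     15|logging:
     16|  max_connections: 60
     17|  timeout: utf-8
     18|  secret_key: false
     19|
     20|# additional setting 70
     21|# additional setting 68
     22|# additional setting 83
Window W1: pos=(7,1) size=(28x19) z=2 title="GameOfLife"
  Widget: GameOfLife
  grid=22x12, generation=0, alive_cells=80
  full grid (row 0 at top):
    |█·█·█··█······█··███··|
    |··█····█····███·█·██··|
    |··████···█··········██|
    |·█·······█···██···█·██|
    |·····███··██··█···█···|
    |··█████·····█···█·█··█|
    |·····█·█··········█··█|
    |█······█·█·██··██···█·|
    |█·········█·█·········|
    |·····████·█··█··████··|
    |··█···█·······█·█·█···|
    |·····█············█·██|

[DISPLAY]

     ┃ GameOfLife               ┃ 
     ┠──────────────────────────┨ 
     ┃Gen: 0                    ┃ 
     ┃█·█·█··█······█··███··    ┃ 
     ┃··█····█····███·█·██··    ┃ 
     ┃··████···█··········██    ┃ 
     ┃·█·······█···██···█·██    ┃━
     ┃·····███··██··█···█···    ┃ 
     ┃··█████·····█···█·█··█    ┃─
     ┃·····█·█··········█··█    ┃ 
     ┃█······█·█·██··██···█·    ┃o
     ┃█·········█·█·········    ┃0
     ┃·····████·█··█··████··    ┃ 
     ┃··█···█·······█·█·█···    ┃.


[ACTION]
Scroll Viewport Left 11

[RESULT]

       ┃ GameOfLife               
       ┠──────────────────────────
       ┃Gen: 0                    
       ┃█·█·█··█······█··███··    
       ┃··█····█····███·█·██··    
       ┃··████···█··········██    
       ┃·█·······█···██···█·██    
       ┃·····███··██··█···█···    
       ┃··█████·····█···█·█··█    
       ┃·····█·█··········█··█    
       ┃█······█·█·██··██···█·    
       ┃█·········█·█·········    
       ┃·····████·█··█··████··    
       ┃··█···█·······█·█·█···    


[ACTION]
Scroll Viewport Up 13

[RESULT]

                                  
       ┏━━━━━━━━━━━━━━━━━━━━━━━━━━
       ┃ GameOfLife               
       ┠──────────────────────────
       ┃Gen: 0                    
       ┃█·█·█··█······█··███··    
       ┃··█····█····███·█·██··    
       ┃··████···█··········██    
       ┃·█·······█···██···█·██    
       ┃·····███··██··█···█···    
       ┃··█████·····█···█·█··█    
       ┃·····█·█··········█··█    
       ┃█······█·█·██··██···█·    
       ┃█·········█·█·········    


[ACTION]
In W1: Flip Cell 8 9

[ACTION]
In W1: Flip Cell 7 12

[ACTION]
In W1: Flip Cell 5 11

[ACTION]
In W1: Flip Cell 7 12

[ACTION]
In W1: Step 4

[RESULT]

                                  
       ┏━━━━━━━━━━━━━━━━━━━━━━━━━━
       ┃ GameOfLife               
       ┠──────────────────────────
       ┃Gen: 4                    
       ┃·····█·······█········    
       ┃····█·█······█··██····    
       ┃···█······█···█··██·█·    
       ┃····█····██·██·█··█·█·    
       ┃···█··██·██···██··█··█    
       ┃·····█···██··███······    
       ┃·········██···█·······    
       ┃··········███·········    
       ┃···················█··    


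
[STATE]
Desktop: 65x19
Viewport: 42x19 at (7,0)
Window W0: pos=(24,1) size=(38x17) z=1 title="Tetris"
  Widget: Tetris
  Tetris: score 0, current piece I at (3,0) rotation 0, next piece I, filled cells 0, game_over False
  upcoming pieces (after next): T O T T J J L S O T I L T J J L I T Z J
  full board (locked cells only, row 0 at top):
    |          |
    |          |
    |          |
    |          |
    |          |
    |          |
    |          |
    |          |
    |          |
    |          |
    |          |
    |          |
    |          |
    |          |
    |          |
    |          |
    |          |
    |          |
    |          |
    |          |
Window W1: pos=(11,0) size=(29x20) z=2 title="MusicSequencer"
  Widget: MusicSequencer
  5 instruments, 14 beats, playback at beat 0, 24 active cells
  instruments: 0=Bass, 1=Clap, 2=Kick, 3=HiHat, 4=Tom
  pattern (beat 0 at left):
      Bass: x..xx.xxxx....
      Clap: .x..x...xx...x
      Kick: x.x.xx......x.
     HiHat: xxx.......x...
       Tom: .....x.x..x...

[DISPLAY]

    ┏━━━━━━━━━━━━━━━━━━━━━━━━━━━┓         
    ┃ MusicSequencer            ┃━━━━━━━━━
    ┠───────────────────────────┨         
    ┃      ▼1234567890123       ┃─────────
    ┃  Bass█··██·████····       ┃:        
    ┃  Clap·█··█···██···█       ┃         
    ┃  Kick█·█·██······█·       ┃         
    ┃ HiHat███·······█···       ┃         
    ┃   Tom·····█·█··█···       ┃         
    ┃                           ┃         
    ┃                           ┃e:       
    ┃                           ┃         
    ┃                           ┃         
    ┃                           ┃         
    ┃                           ┃         
    ┃                           ┃         
    ┃                           ┃         
    ┃                           ┃━━━━━━━━━
    ┃                           ┃         


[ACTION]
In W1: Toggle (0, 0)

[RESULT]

    ┏━━━━━━━━━━━━━━━━━━━━━━━━━━━┓         
    ┃ MusicSequencer            ┃━━━━━━━━━
    ┠───────────────────────────┨         
    ┃      ▼1234567890123       ┃─────────
    ┃  Bass···██·████····       ┃:        
    ┃  Clap·█··█···██···█       ┃         
    ┃  Kick█·█·██······█·       ┃         
    ┃ HiHat███·······█···       ┃         
    ┃   Tom·····█·█··█···       ┃         
    ┃                           ┃         
    ┃                           ┃e:       
    ┃                           ┃         
    ┃                           ┃         
    ┃                           ┃         
    ┃                           ┃         
    ┃                           ┃         
    ┃                           ┃         
    ┃                           ┃━━━━━━━━━
    ┃                           ┃         


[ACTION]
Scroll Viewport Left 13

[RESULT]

           ┏━━━━━━━━━━━━━━━━━━━━━━━━━━━┓  
           ┃ MusicSequencer            ┃━━
           ┠───────────────────────────┨  
           ┃      ▼1234567890123       ┃──
           ┃  Bass···██·████····       ┃: 
           ┃  Clap·█··█···██···█       ┃  
           ┃  Kick█·█·██······█·       ┃  
           ┃ HiHat███·······█···       ┃  
           ┃   Tom·····█·█··█···       ┃  
           ┃                           ┃  
           ┃                           ┃e:
           ┃                           ┃  
           ┃                           ┃  
           ┃                           ┃  
           ┃                           ┃  
           ┃                           ┃  
           ┃                           ┃  
           ┃                           ┃━━
           ┃                           ┃  


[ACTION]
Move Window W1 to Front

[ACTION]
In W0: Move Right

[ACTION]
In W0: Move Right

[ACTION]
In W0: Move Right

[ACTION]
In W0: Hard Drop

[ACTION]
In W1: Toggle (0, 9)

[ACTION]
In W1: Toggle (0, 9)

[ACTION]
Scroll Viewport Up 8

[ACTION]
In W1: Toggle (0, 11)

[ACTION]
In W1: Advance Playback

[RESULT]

           ┏━━━━━━━━━━━━━━━━━━━━━━━━━━━┓  
           ┃ MusicSequencer            ┃━━
           ┠───────────────────────────┨  
           ┃      0▼234567890123       ┃──
           ┃  Bass···██·████·█··       ┃: 
           ┃  Clap·█··█···██···█       ┃  
           ┃  Kick█·█·██······█·       ┃  
           ┃ HiHat███·······█···       ┃  
           ┃   Tom·····█·█··█···       ┃  
           ┃                           ┃  
           ┃                           ┃e:
           ┃                           ┃  
           ┃                           ┃  
           ┃                           ┃  
           ┃                           ┃  
           ┃                           ┃  
           ┃                           ┃  
           ┃                           ┃━━
           ┃                           ┃  
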